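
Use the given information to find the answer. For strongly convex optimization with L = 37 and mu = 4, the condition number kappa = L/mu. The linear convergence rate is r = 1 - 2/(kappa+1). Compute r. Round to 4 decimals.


Step 1: Compute the condition number.
kappa = L/mu = 37/4 = 9.25
Step 2: Compute the convergence rate.
r = 1 - 2/(kappa + 1) = 1 - 2*mu/(L + mu) = (L - mu)/(L + mu) = 33/41 = 0.8049


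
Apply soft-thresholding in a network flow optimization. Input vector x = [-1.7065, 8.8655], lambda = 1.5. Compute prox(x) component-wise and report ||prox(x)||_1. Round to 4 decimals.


Soft-thresholding with lambda = 1.5:
prox(-1.7065) = sign(-1.7065)*max(|-1.7065| - 1.5, 0) = -0.2065
prox(8.8655) = sign(8.8655)*max(|8.8655| - 1.5, 0) = 7.3655
prox(x) = [-0.2065, 7.3655]
||prox(x)||_1 = 0.2065 + 7.3655 = 7.572


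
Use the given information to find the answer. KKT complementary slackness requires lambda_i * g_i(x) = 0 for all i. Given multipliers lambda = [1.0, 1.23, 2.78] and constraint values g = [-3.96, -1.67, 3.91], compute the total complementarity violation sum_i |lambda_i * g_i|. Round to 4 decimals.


KKT complementary slackness check:
lambda_1 * g_1 = 1.0 * -3.96 = -3.96
lambda_2 * g_2 = 1.23 * -1.67 = -2.0541
lambda_3 * g_3 = 2.78 * 3.91 = 10.8698
Total violation = 3.96 + 2.0541 + 10.8698 = 16.8839


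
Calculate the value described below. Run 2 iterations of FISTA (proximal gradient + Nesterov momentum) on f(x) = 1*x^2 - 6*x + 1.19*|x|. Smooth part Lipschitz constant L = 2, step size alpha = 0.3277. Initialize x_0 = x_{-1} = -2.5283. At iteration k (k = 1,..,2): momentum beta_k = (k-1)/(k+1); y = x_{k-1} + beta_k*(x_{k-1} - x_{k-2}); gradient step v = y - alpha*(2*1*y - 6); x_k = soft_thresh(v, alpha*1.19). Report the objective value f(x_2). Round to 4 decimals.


FISTA on f(x) = 1*x^2 - 6*x + 1.19*|x|
L = 2, alpha = 0.3277
Iteration 1: beta = 0.0, y = -2.5283 + 0.0*(-2.5283 + 2.5283) = -2.5283
  grad(y) = -11.0566, v = y - alpha*grad = 1.0949
  prox(v) = soft_thresh(1.0949, 0.39) = 0.705
Iteration 2: beta = 0.3333, y = 0.705 + 0.3333*(0.705 + 2.5283) = 1.7827
  grad(y) = -2.4345, v = y - alpha*grad = 2.5805
  prox(v) = soft_thresh(2.5805, 0.39) = 2.1906
f(x_2) = 1*2.1906^2 - 6*2.1906 + 1.19*|2.1906| = -5.738


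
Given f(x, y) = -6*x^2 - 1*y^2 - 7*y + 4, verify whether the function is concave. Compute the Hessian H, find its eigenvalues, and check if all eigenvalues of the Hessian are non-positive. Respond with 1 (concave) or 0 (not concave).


The Hessian of f(x,y) = -6*x^2 - 1*y^2 - 7*y + 4 is:
H = [[-12, 0], [0, -2]]
Trace = -12 - 2 = -14
Determinant = -12*-2 - (0)^2 = 24
Discriminant = (-14)^2 - 4*24 = 100.0
Eigenvalues: lambda_1 = -12.0, lambda_2 = -2.0
The function is concave.

1


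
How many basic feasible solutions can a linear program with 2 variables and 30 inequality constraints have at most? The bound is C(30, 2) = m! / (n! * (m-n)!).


Each vertex corresponds to some choice of n active constraints out of m, so the number of vertices is at most C(m, n) = m! / (n!(m-n)!).
m = 30, n = 2
Numerator: 30 * 29
Denominator: 2! = 2
C(30, 2) = 435


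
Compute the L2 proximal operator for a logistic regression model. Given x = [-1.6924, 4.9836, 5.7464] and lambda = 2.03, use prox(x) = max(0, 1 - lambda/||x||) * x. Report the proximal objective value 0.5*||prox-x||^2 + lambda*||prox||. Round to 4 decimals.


Step 1: Compute ||x||.
||x|| = 7.7924
Step 2: Compute scaling factor.
scale = max(0, 1 - 2.03/7.7924) = 0.7395
Step 3: prox(x) = [-1.2515, 3.6853, 4.2494]
||prox(x)|| = 5.7624
Step 4: Proximal objective.
0.5*||prox-x||^2 = 2.0605
lambda*||prox|| = 11.6977
Total = 13.7581


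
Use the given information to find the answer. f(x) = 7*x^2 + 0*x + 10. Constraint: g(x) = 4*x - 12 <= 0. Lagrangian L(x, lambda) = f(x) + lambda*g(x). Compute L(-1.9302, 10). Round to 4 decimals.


Step 1: Evaluate f(x).
f(-1.9302) = 7*(-1.9302)^2 + 0*(-1.9302) + 10 = 36.0797
Step 2: Evaluate g(x).
g(-1.9302) = 4*-1.9302 - 12 = -19.7208
Step 3: Compute Lagrangian.
L = 36.0797 + 10*-19.7208 = -161.1283


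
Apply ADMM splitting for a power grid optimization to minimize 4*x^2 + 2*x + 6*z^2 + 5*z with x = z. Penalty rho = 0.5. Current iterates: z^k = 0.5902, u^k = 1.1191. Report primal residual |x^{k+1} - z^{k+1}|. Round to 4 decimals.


ADMM iteration with rho = 0.5, z^k = 0.5902, u^k = 1.1191
Step 1: x-update.
Minimize 4*x^2 + 2*x + (0.5/2)*(x - 0.5902 + 1.1191)^2
FOC: (2*4 + 0.5)*x = -2 + 0.5*(0.5902 - 1.1191)
x^{k+1} = -0.2664
Step 2: z-update.
Minimize 6*z^2 + 5*z + (0.5/2)*(-0.2664 - z + 1.1191)^2
FOC: (2*6 + 0.5)*z = -5 + 0.5*(-0.2664 + 1.1191)
z^{k+1} = -0.3659
Step 3: u-update.
u^{k+1} = 1.1191 - 0.2664 + 0.3659 = 1.2186
Step 4: Primal residual = |-0.2664 + 0.3659| = 0.0995


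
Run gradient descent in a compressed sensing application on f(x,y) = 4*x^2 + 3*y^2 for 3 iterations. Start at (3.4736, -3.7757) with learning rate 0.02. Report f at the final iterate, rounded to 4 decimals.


Gradient descent on f(x,y) = 4*x^2 + 3*y^2.
Starting point: (3.4736, -3.7757), alpha = 0.02
Step 1: grad_x = 2*4*3.4736 = 27.7888, grad_y = 2*3*-3.7757 = -22.6542
  x_1 = 3.4736 - 0.02*27.7888 = 2.9178
  y_1 = -3.7757 - 0.02*-22.6542 = -3.3226
Step 2: grad_x = 2*4*2.9178 = 23.3426, grad_y = 2*3*-3.3226 = -19.9357
  x_2 = 2.9178 - 0.02*23.3426 = 2.451
  y_2 = -3.3226 - 0.02*-19.9357 = -2.9239
Step 3: grad_x = 2*4*2.451 = 19.6078, grad_y = 2*3*-2.9239 = -17.5434
  x_3 = 2.451 - 0.02*19.6078 = 2.0588
  y_3 = -2.9239 - 0.02*-17.5434 = -2.573
f(2.0588, -2.573) = 4*2.0588^2 + 3*(-2.573)^2 = 36.8164


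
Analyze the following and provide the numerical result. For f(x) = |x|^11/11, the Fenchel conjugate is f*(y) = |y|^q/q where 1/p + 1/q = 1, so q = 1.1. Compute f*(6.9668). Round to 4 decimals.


The conjugate exponent q satisfies 1/p + 1/q = 1.
p = 11, so q = 11/(11 - 1) = 1.1
|y|^q = 6.9668^1.1 = 8.4593
f*(6.9668) = 8.4593 / 1.1 = 7.6903


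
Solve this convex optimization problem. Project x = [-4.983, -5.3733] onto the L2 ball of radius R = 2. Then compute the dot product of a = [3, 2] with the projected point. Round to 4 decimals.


Step 1: Compute ||x|| (intermediates to 6 decimals).
||x|| = sqrt((-4.983)^2 + (-5.3733)^2) = 7.328209
Step 2: Project.
Since ||x|| > R, scale = R/||x|| = 2/7.328209 = 0.272918, proj(x) = scale * x
proj(x) = [-1.35995, -1.46647]
Step 3: Dot product.
a^T * proj(x) = 3*(-1.35995) + 2*(-1.46647) = -7.0128


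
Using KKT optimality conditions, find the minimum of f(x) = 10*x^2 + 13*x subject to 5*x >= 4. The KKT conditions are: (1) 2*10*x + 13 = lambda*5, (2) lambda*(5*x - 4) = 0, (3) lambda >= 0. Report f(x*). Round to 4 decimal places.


Step 1: Try lambda = 0 (constraint inactive).
x_unc = -13/(2*10) = -0.65
Check: 5*-0.65 = -3.25 < 4 -- violated!
Step 2: Constraint must be active: 5*x = 4
x* = 4/5 = 0.8
lambda = (2*10*0.8 + 13)/5 = 5.8
Step 3: Compute optimal value.
f(x*) = 10*0.8^2 + 13*0.8 = 16.8


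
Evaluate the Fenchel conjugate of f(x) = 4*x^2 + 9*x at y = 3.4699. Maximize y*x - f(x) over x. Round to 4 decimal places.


f*(y) = sup_x {y*x - a*x^2 - b*x} = sup_x {(y-b)*x - a*x^2}
FOC: (y - b) - 2a*x = 0 => x* = (y - b)/(2a)
x* = (3.4699 - 9)/(2*4) = -0.6913
f*(3.4699) = (y-b)^2/(4a) = (3.4699 - 9)^2/(4*4)
= 30.582/16 = 1.9114


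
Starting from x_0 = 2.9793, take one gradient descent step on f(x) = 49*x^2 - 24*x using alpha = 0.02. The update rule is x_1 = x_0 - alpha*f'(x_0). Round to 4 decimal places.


We compute the gradient at x_0 and apply the update.
f'(x) = 98*x - 24
f'(2.9793) = 98*2.9793 - 24 = 267.9714
x_1 = 2.9793 - 0.02*267.9714 = -2.3801


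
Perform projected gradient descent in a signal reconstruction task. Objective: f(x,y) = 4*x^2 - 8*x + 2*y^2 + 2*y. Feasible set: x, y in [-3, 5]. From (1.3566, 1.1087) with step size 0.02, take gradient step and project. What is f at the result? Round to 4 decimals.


Step 1: Compute gradient at (1.3566, 1.1087).
grad_x = 2*4*1.3566 - 8 = 2.8528
grad_y = 2*2*1.1087 + 2 = 6.4348
Step 2: Gradient step.
x_raw = 1.3566 - 0.02*2.8528 = 1.2995
y_raw = 1.1087 - 0.02*6.4348 = 0.98
Step 3: Project onto [-3, 5].
x_proj = clip(1.2995) = 1.2995
y_proj = clip(0.98) = 0.98
Step 4: Evaluate f.
f(1.2995, 0.98) = 0.2397


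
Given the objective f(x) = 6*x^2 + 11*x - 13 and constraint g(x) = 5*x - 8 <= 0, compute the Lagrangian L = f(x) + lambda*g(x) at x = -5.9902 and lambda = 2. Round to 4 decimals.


Step 1: Evaluate f(x).
f(-5.9902) = 6*(-5.9902)^2 + 11*(-5.9902) - 13 = 136.4028
Step 2: Evaluate g(x).
g(-5.9902) = 5*-5.9902 - 8 = -37.951
Step 3: Compute Lagrangian.
L = 136.4028 + 2*-37.951 = 60.5008


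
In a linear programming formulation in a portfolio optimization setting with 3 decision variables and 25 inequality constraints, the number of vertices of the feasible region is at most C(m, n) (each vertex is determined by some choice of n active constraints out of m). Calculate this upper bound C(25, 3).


Each vertex corresponds to some choice of n active constraints out of m, so the number of vertices is at most C(m, n) = m! / (n!(m-n)!).
m = 25, n = 3
Numerator: 25 * 24 * 23
Denominator: 3! = 6
C(25, 3) = 2300


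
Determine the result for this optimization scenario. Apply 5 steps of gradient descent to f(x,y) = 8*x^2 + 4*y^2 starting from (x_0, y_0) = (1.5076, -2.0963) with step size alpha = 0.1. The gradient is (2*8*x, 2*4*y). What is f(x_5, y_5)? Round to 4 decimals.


Gradient descent on f(x,y) = 8*x^2 + 4*y^2.
Starting point: (1.5076, -2.0963), alpha = 0.1
Step 1: grad_x = 2*8*1.5076 = 24.1216, grad_y = 2*4*-2.0963 = -16.7704
  x_1 = 1.5076 - 0.1*24.1216 = -0.9046
  y_1 = -2.0963 - 0.1*-16.7704 = -0.4193
Step 2: grad_x = 2*8*-0.9046 = -14.473, grad_y = 2*4*-0.4193 = -3.3541
  x_2 = -0.9046 - 0.1*-14.473 = 0.5427
  y_2 = -0.4193 - 0.1*-3.3541 = -0.0839
Step 3: grad_x = 2*8*0.5427 = 8.6838, grad_y = 2*4*-0.0839 = -0.6708
  x_3 = 0.5427 - 0.1*8.6838 = -0.3256
  y_3 = -0.0839 - 0.1*-0.6708 = -0.0168
Step 4: grad_x = 2*8*-0.3256 = -5.2103, grad_y = 2*4*-0.0168 = -0.1342
  x_4 = -0.3256 - 0.1*-5.2103 = 0.1954
  y_4 = -0.0168 - 0.1*-0.1342 = -0.0034
Step 5: grad_x = 2*8*0.1954 = 3.1262, grad_y = 2*4*-0.0034 = -0.0268
  x_5 = 0.1954 - 0.1*3.1262 = -0.1172
  y_5 = -0.0034 - 0.1*-0.0268 = -0.0007
f(-0.1172, -0.0007) = 8*(-0.1172)^2 + 4*(-0.0007)^2 = 0.1099


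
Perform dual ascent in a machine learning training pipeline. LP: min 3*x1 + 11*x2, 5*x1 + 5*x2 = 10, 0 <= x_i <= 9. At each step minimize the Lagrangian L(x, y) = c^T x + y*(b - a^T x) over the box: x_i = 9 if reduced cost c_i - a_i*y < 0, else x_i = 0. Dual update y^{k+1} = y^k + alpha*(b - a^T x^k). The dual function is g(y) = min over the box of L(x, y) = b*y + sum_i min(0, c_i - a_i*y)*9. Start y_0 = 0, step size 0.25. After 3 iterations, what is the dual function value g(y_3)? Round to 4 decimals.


Dual ascent for LP: min 3*x1 + 11*x2, 5*x1 + 5*x2 = 10, 0 <= x_i <= 9
Step 1: y^k = 0.0, reduced costs: (3.0, 11.0)
  x^k = (0.0, 0.0), subgradient = b - a^T x = 10.0
  y^{k+1} = 0.0 + 0.25*10.0 = 2.5
Step 2: y^k = 2.5, reduced costs: (-9.5, -1.5)
  x^k = (9.0, 9.0), subgradient = b - a^T x = -80.0
  y^{k+1} = 2.5 + 0.25*-80.0 = -17.5
Step 3: y^k = -17.5, reduced costs: (90.5, 98.5)
  x^k = (0.0, 0.0), subgradient = b - a^T x = 10.0
  y^{k+1} = -17.5 + 0.25*10.0 = -15.0
Dual objective at y_3 = -15.0: reduced costs (78.0, 86.0), box minimizer x = (0.0, 0.0)
g(y_3) = b*y + (c1 - a1*y)*x1 + (c2 - a2*y)*x2 = 10*(-15.0) + 78.0*0.0 + 86.0*0.0 = -150.0 + 0.0 + 0.0 = -150.0


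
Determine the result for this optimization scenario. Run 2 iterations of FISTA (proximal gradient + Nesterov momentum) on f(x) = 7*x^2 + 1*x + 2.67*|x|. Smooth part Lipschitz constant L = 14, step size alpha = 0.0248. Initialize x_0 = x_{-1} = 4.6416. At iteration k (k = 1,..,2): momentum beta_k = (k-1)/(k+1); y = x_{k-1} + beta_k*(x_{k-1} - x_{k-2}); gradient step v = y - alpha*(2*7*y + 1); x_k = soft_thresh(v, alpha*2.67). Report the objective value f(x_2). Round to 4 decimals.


FISTA on f(x) = 7*x^2 + 1*x + 2.67*|x|
L = 14, alpha = 0.0248
Iteration 1: beta = 0.0, y = 4.6416 + 0.0*(4.6416 - 4.6416) = 4.6416
  grad(y) = 65.9824, v = y - alpha*grad = 3.0052
  prox(v) = soft_thresh(3.0052, 0.0662) = 2.939
Iteration 2: beta = 0.3333, y = 2.939 + 0.3333*(2.939 - 4.6416) = 2.3715
  grad(y) = 34.2009, v = y - alpha*grad = 1.5233
  prox(v) = soft_thresh(1.5233, 0.0662) = 1.4571
f(x_2) = 7*1.4571^2 + 1*1.4571 + 2.67*|1.4571| = 20.2094


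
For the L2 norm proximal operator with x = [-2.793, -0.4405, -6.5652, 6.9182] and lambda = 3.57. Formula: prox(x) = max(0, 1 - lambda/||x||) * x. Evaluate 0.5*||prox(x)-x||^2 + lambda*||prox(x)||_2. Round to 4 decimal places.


Step 1: Compute ||x||.
||x|| = 9.9478
Step 2: Compute scaling factor.
scale = max(0, 1 - 3.57/9.9478) = 0.6411
Step 3: prox(x) = [-1.7907, -0.2824, -4.2091, 4.4354]
||prox(x)|| = 6.3778
Step 4: Proximal objective.
0.5*||prox-x||^2 = 6.3725
lambda*||prox|| = 22.7687
Total = 29.1411


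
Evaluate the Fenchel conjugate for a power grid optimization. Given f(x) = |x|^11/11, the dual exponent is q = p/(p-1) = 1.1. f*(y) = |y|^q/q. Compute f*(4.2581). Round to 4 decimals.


The conjugate exponent q satisfies 1/p + 1/q = 1.
p = 11, so q = 11/(11 - 1) = 1.1
|y|^q = 4.2581^1.1 = 4.922
f*(4.2581) = 4.922 / 1.1 = 4.4745


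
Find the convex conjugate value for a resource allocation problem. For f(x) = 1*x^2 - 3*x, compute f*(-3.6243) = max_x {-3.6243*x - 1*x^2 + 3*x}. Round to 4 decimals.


f*(y) = sup_x {y*x - a*x^2 - b*x} = sup_x {(y-b)*x - a*x^2}
FOC: (y - b) - 2a*x = 0 => x* = (y - b)/(2a)
x* = (-3.6243 + 3)/(2*1) = -0.3122
f*(-3.6243) = (y-b)^2/(4a) = (-3.6243 + 3)^2/(4*1)
= 0.3898/4 = 0.0974


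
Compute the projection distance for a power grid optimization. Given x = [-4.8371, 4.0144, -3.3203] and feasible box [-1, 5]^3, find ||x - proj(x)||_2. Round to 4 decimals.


Project each component onto [-1, 5].
clip(-4.8371) = -1.0, clip(4.0144) = 4.0144, clip(-3.3203) = -1.0
Projection = [-1.0, 4.0144, -1.0]
Squared diffs: [14.7233, 0.0, 5.3838]
Distance = sqrt(20.1071) = 4.4841


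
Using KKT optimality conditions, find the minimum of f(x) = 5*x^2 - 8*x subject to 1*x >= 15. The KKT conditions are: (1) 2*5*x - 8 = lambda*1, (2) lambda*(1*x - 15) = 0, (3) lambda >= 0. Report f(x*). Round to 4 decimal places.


Step 1: Try lambda = 0 (constraint inactive).
x_unc = 8/(2*5) = 0.8
Check: 1*0.8 = 0.8 < 15 -- violated!
Step 2: Constraint must be active: 1*x = 15
x* = 15/1 = 15.0
lambda = (2*5*15.0 - 8)/1 = 142.0
Step 3: Compute optimal value.
f(x*) = 5*15.0^2 - 8*15.0 = 1005.0


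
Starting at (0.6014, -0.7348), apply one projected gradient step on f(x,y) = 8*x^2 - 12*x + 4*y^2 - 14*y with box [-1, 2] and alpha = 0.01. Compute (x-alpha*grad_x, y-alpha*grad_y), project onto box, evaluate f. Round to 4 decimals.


Step 1: Compute gradient at (0.6014, -0.7348).
grad_x = 2*8*0.6014 - 12 = -2.3776
grad_y = 2*4*-0.7348 - 14 = -19.8784
Step 2: Gradient step.
x_raw = 0.6014 - 0.01*-2.3776 = 0.6252
y_raw = -0.7348 - 0.01*-19.8784 = -0.536
Step 3: Project onto [-1, 2].
x_proj = clip(0.6252) = 0.6252
y_proj = clip(-0.536) = -0.536
Step 4: Evaluate f.
f(0.6252, -0.536) = 4.2781


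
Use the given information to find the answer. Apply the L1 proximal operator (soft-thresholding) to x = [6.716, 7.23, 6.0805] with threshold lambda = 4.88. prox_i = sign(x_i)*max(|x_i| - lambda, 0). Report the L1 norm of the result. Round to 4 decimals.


Soft-thresholding with lambda = 4.88:
prox(6.716) = sign(6.716)*max(|6.716| - 4.88, 0) = 1.836
prox(7.23) = sign(7.23)*max(|7.23| - 4.88, 0) = 2.35
prox(6.0805) = sign(6.0805)*max(|6.0805| - 4.88, 0) = 1.2005
prox(x) = [1.836, 2.35, 1.2005]
||prox(x)||_1 = 1.836 + 2.35 + 1.2005 = 5.3865


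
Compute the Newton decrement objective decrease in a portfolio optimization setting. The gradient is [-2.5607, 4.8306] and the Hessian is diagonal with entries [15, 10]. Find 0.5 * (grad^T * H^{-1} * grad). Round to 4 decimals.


Step 1: H is diagonal, so H^(-1) * g = [-0.1707, 0.4831].
Step 2: g^T H^(-1) g = sum_i g_i^2 / H_ii
  = (-2.5607)^2/15 + (4.8306)^2/10
  = 0.4371 + 2.3335 = 2.7706
Step 3: Objective decrease = 0.5 * g^T H^(-1) g = 1.3853


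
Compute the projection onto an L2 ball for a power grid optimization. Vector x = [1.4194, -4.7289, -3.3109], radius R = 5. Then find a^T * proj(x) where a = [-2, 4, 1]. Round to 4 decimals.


Step 1: Compute ||x|| (intermediates to 6 decimals).
||x|| = sqrt(1.4194^2 + (-4.7289)^2 + (-3.3109)^2) = 5.944683
Step 2: Project.
Since ||x|| > R, scale = R/||x|| = 5/5.944683 = 0.841088, proj(x) = scale * x
proj(x) = [1.19384, -3.977421, -2.784758]
Step 3: Dot product.
a^T * proj(x) = -2*1.19384 + 4*(-3.977421) + 1*(-2.784758) = -21.0821


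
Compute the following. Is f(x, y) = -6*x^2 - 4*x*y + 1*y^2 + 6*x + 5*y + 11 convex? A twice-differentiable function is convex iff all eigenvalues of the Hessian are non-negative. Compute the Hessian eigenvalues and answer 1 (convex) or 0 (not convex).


The Hessian of f(x,y) = -6*x^2 - 4*x*y + 1*y^2 + 6*x + 5*y + 11 is:
H = [[-12, -4], [-4, 2]]
Trace = -12 + 2 = -10
Determinant = -12*2 - (-4)^2 = -40
Discriminant = (-10)^2 - 4*-40 = 260.0
Eigenvalues: lambda_1 = -13.0623, lambda_2 = 3.0623
The function is not convex.

0


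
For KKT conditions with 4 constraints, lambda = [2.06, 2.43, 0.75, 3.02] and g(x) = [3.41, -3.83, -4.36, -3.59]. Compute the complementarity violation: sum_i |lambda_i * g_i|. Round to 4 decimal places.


KKT complementary slackness check:
lambda_1 * g_1 = 2.06 * 3.41 = 7.0246
lambda_2 * g_2 = 2.43 * -3.83 = -9.3069
lambda_3 * g_3 = 0.75 * -4.36 = -3.27
lambda_4 * g_4 = 3.02 * -3.59 = -10.8418
Total violation = 7.0246 + 9.3069 + 3.27 + 10.8418 = 30.4433


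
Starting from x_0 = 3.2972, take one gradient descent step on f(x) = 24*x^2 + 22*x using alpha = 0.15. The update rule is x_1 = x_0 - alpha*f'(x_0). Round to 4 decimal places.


We compute the gradient at x_0 and apply the update.
f'(x) = 48*x + 22
f'(3.2972) = 48*3.2972 + 22 = 180.2656
x_1 = 3.2972 - 0.15*180.2656 = -23.7426


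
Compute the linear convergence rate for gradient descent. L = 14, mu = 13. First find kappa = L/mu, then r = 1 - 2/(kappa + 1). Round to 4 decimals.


Step 1: Compute the condition number.
kappa = L/mu = 14/13 = 1.0769
Step 2: Compute the convergence rate.
r = 1 - 2/(kappa + 1) = 1 - 2*mu/(L + mu) = (L - mu)/(L + mu) = 1/27 = 0.037


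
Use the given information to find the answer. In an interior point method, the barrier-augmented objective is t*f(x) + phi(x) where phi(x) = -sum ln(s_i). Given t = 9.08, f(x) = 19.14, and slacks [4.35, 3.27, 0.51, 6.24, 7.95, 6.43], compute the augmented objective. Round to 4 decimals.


Step 1: Compute log-barrier.
ln values: [1.4702, 1.1848, -0.6733, 1.831, 2.0732, 1.861]
phi = -(1.4702 + 1.1848 - 0.6733 + 1.831 + 2.0732 + 1.861) = -7.7467
Step 2: Compute augmented objective.
t*f(x) = 9.08*19.14 = 173.7912
Total = 173.7912 - 7.7467 = 166.0445


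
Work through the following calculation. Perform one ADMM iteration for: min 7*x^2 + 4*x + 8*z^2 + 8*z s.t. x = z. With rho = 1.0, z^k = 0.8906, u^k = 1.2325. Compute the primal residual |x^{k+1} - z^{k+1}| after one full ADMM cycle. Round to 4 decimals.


ADMM iteration with rho = 1.0, z^k = 0.8906, u^k = 1.2325
Step 1: x-update.
Minimize 7*x^2 + 4*x + (1.0/2)*(x - 0.8906 + 1.2325)^2
FOC: (2*7 + 1.0)*x = -4 + 1.0*(0.8906 - 1.2325)
x^{k+1} = -0.2895
Step 2: z-update.
Minimize 8*z^2 + 8*z + (1.0/2)*(-0.2895 - z + 1.2325)^2
FOC: (2*8 + 1.0)*z = -8 + 1.0*(-0.2895 + 1.2325)
z^{k+1} = -0.4151
Step 3: u-update.
u^{k+1} = 1.2325 - 0.2895 + 0.4151 = 1.3582
Step 4: Primal residual = |-0.2895 + 0.4151| = 0.1257


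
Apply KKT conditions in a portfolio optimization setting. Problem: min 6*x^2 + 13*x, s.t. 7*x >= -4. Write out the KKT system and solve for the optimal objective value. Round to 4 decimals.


Step 1: Try lambda = 0 (constraint inactive).
x_unc = -13/(2*6) = -1.0833
Check: 7*-1.0833 = -7.5831 < -4 -- violated!
Step 2: Constraint must be active: 7*x = -4
x* = -4/7 = -0.5714 (rounded; the exact value -4/7 is used below)
lambda = (2*6*(-4/7) + 13)/7 = 0.8776
Step 3: Compute optimal value.
f(x*) = 6*(-4/7)^2 + 13*(-4/7) = -5.4694


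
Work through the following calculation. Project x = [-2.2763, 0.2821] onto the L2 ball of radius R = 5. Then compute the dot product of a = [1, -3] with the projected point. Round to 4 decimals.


Step 1: Compute ||x|| (intermediates to 6 decimals).
||x|| = sqrt((-2.2763)^2 + 0.2821^2) = 2.293714
Step 2: Project.
Since ||x|| <= R, proj = x (no scaling needed).
proj(x) = [-2.2763, 0.2821]
Step 3: Dot product.
a^T * proj(x) = 1*(-2.2763) - 3*0.2821 = -3.1226


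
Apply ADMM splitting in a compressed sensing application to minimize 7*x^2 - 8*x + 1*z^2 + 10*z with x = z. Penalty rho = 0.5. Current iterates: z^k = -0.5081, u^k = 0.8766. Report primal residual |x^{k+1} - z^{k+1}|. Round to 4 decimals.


ADMM iteration with rho = 0.5, z^k = -0.5081, u^k = 0.8766
Step 1: x-update.
Minimize 7*x^2 - 8*x + (0.5/2)*(x + 0.5081 + 0.8766)^2
FOC: (2*7 + 0.5)*x = 8 + 0.5*(-0.5081 - 0.8766)
x^{k+1} = 0.504
Step 2: z-update.
Minimize 1*z^2 + 10*z + (0.5/2)*(0.504 - z + 0.8766)^2
FOC: (2*1 + 0.5)*z = -10 + 0.5*(0.504 + 0.8766)
z^{k+1} = -3.7239
Step 3: u-update.
u^{k+1} = 0.8766 + 0.504 + 3.7239 = 5.1045
Step 4: Primal residual = |0.504 + 3.7239| = 4.2279


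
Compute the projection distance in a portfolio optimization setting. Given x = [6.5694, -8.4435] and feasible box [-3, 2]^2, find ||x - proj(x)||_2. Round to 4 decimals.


Project each component onto [-3, 2].
clip(6.5694) = 2.0, clip(-8.4435) = -3.0
Projection = [2.0, -3.0]
Squared diffs: [20.8794, 29.6317]
Distance = sqrt(50.5111) = 7.1071


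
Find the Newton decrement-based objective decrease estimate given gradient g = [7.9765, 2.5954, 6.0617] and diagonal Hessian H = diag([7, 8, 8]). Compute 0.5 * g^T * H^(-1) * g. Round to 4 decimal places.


Step 1: H is diagonal, so H^(-1) * g = [1.1395, 0.3244, 0.7577].
Step 2: g^T H^(-1) g = sum_i g_i^2 / H_ii
  = (7.9765)^2/7 + (2.5954)^2/8 + (6.0617)^2/8
  = 9.0892 + 0.842 + 4.593 = 14.5243
Step 3: Objective decrease = 0.5 * g^T H^(-1) g = 7.2621


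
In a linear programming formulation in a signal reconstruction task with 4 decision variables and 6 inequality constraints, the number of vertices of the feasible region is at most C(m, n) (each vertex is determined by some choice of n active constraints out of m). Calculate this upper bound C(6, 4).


Each vertex corresponds to some choice of n active constraints out of m, so the number of vertices is at most C(m, n) = m! / (n!(m-n)!).
m = 6, n = 4
Numerator: 6 * 5 * 4 * 3
Denominator: 4! = 24
C(6, 4) = 15


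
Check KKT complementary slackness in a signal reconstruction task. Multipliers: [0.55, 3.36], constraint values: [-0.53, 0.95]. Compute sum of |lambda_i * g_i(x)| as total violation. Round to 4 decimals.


KKT complementary slackness check:
lambda_1 * g_1 = 0.55 * -0.53 = -0.2915
lambda_2 * g_2 = 3.36 * 0.95 = 3.192
Total violation = 0.2915 + 3.192 = 3.4835


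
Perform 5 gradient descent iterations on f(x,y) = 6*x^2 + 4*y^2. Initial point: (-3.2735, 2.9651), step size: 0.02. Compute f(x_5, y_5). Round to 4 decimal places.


Gradient descent on f(x,y) = 6*x^2 + 4*y^2.
Starting point: (-3.2735, 2.9651), alpha = 0.02
Step 1: grad_x = 2*6*-3.2735 = -39.282, grad_y = 2*4*2.9651 = 23.7208
  x_1 = -3.2735 - 0.02*-39.282 = -2.4879
  y_1 = 2.9651 - 0.02*23.7208 = 2.4907
Step 2: grad_x = 2*6*-2.4879 = -29.8543, grad_y = 2*4*2.4907 = 19.9255
  x_2 = -2.4879 - 0.02*-29.8543 = -1.8908
  y_2 = 2.4907 - 0.02*19.9255 = 2.0922
Step 3: grad_x = 2*6*-1.8908 = -22.6893, grad_y = 2*4*2.0922 = 16.7374
  x_3 = -1.8908 - 0.02*-22.6893 = -1.437
  y_3 = 2.0922 - 0.02*16.7374 = 1.7574
Step 4: grad_x = 2*6*-1.437 = -17.2439, grad_y = 2*4*1.7574 = 14.0594
  x_4 = -1.437 - 0.02*-17.2439 = -1.0921
  y_4 = 1.7574 - 0.02*14.0594 = 1.4762
Step 5: grad_x = 2*6*-1.0921 = -13.1053, grad_y = 2*4*1.4762 = 11.8099
  x_5 = -1.0921 - 0.02*-13.1053 = -0.83
  y_5 = 1.4762 - 0.02*11.8099 = 1.24
f(-0.83, 1.24) = 6*(-0.83)^2 + 4*1.24^2 = 10.2842


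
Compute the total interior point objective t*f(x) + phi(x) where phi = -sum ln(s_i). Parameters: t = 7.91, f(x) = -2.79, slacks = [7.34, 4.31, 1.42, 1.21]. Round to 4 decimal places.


Step 1: Compute log-barrier.
ln values: [1.9933, 1.4609, 0.3507, 0.1906]
phi = -(1.9933 + 1.4609 + 0.3507 + 0.1906) = -3.9956
Step 2: Compute augmented objective.
t*f(x) = 7.91*-2.79 = -22.0689
Total = -22.0689 - 3.9956 = -26.0645


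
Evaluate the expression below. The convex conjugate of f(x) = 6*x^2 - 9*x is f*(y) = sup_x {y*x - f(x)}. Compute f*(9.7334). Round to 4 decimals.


f*(y) = sup_x {y*x - a*x^2 - b*x} = sup_x {(y-b)*x - a*x^2}
FOC: (y - b) - 2a*x = 0 => x* = (y - b)/(2a)
x* = (9.7334 + 9)/(2*6) = 1.5611
f*(9.7334) = (y-b)^2/(4a) = (9.7334 + 9)^2/(4*6)
= 350.9403/24 = 14.6225


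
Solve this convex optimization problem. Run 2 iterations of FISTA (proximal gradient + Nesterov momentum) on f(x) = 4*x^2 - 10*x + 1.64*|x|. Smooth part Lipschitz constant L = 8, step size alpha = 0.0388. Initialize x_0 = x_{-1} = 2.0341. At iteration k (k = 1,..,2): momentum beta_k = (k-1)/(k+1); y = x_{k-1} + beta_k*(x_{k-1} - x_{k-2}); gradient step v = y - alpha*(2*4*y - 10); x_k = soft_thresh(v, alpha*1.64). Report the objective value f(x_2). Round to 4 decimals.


FISTA on f(x) = 4*x^2 - 10*x + 1.64*|x|
L = 8, alpha = 0.0388
Iteration 1: beta = 0.0, y = 2.0341 + 0.0*(2.0341 - 2.0341) = 2.0341
  grad(y) = 6.2728, v = y - alpha*grad = 1.7907
  prox(v) = soft_thresh(1.7907, 0.0636) = 1.7271
Iteration 2: beta = 0.3333, y = 1.7271 + 0.3333*(1.7271 - 2.0341) = 1.6247
  grad(y) = 2.998, v = y - alpha*grad = 1.5084
  prox(v) = soft_thresh(1.5084, 0.0636) = 1.4448
f(x_2) = 4*1.4448^2 - 10*1.4448 + 1.64*|1.4448| = -3.7288


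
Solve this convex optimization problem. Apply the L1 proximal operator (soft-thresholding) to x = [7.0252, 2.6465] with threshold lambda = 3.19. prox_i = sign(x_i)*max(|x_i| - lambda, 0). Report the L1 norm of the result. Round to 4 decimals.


Soft-thresholding with lambda = 3.19:
prox(7.0252) = sign(7.0252)*max(|7.0252| - 3.19, 0) = 3.8352
prox(2.6465) = sign(2.6465)*max(|2.6465| - 3.19, 0) = 0.0
prox(x) = [3.8352, 0.0]
||prox(x)||_1 = 3.8352 + 0.0 = 3.8352


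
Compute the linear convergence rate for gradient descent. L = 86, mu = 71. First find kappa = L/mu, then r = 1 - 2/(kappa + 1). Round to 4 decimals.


Step 1: Compute the condition number.
kappa = L/mu = 86/71 = 1.2113
Step 2: Compute the convergence rate.
r = 1 - 2/(kappa + 1) = 1 - 2*mu/(L + mu) = (L - mu)/(L + mu) = 15/157 = 0.0955


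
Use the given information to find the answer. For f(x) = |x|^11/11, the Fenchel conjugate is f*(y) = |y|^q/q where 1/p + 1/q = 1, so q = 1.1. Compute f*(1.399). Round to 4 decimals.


The conjugate exponent q satisfies 1/p + 1/q = 1.
p = 11, so q = 11/(11 - 1) = 1.1
|y|^q = 1.399^1.1 = 1.4468
f*(1.399) = 1.4468 / 1.1 = 1.3152


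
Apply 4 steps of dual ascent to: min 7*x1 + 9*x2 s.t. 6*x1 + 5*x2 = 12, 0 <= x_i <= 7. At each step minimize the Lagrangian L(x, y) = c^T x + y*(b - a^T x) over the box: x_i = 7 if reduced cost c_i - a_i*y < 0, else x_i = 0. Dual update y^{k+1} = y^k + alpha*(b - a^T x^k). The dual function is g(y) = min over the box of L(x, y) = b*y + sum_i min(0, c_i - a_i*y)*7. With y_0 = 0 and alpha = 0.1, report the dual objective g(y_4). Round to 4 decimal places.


Dual ascent for LP: min 7*x1 + 9*x2, 6*x1 + 5*x2 = 12, 0 <= x_i <= 7
Step 1: y^k = 0.0, reduced costs: (7.0, 9.0)
  x^k = (0.0, 0.0), subgradient = b - a^T x = 12.0
  y^{k+1} = 0.0 + 0.1*12.0 = 1.2
Step 2: y^k = 1.2, reduced costs: (-0.2, 3.0)
  x^k = (7.0, 0.0), subgradient = b - a^T x = -30.0
  y^{k+1} = 1.2 + 0.1*-30.0 = -1.8
Step 3: y^k = -1.8, reduced costs: (17.8, 18.0)
  x^k = (0.0, 0.0), subgradient = b - a^T x = 12.0
  y^{k+1} = -1.8 + 0.1*12.0 = -0.6
Step 4: y^k = -0.6, reduced costs: (10.6, 12.0)
  x^k = (0.0, 0.0), subgradient = b - a^T x = 12.0
  y^{k+1} = -0.6 + 0.1*12.0 = 0.6
Dual objective at y_4 = 0.6: reduced costs (3.4, 6.0), box minimizer x = (0.0, 0.0)
g(y_4) = b*y + (c1 - a1*y)*x1 + (c2 - a2*y)*x2 = 12*0.6 + 3.4*0.0 + 6.0*0.0 = 7.2 + 0.0 + 0.0 = 7.2


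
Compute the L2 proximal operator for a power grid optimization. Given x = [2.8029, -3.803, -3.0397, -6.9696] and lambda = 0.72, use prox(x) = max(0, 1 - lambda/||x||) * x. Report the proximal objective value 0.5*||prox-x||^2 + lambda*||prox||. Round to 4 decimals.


Step 1: Compute ||x||.
||x|| = 8.9518
Step 2: Compute scaling factor.
scale = max(0, 1 - 0.72/8.9518) = 0.9196
Step 3: prox(x) = [2.5775, -3.4971, -2.7952, -6.409]
||prox(x)|| = 8.2318
Step 4: Proximal objective.
0.5*||prox-x||^2 = 0.2592
lambda*||prox|| = 5.9269
Total = 6.1861


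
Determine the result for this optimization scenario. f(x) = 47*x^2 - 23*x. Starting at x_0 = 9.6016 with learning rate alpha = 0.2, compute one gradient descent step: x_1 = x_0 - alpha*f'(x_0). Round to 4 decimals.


We compute the gradient at x_0 and apply the update.
f'(x) = 94*x - 23
f'(9.6016) = 94*9.6016 - 23 = 879.5504
x_1 = 9.6016 - 0.2*879.5504 = -166.3085


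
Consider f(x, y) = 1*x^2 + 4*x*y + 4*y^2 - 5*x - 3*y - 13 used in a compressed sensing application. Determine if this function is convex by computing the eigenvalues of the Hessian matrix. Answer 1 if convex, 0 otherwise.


The Hessian of f(x,y) = 1*x^2 + 4*x*y + 4*y^2 - 5*x - 3*y - 13 is:
H = [[2, 4], [4, 8]]
Trace = 2 + 8 = 10
Determinant = 2*8 - (4)^2 = 0
Discriminant = (10)^2 - 4*0 = 100.0
Eigenvalues: lambda_1 = 0.0, lambda_2 = 10.0
The function is convex.

1


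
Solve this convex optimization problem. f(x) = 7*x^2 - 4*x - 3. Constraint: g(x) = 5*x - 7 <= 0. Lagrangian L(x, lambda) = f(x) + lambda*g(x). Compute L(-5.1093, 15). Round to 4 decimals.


Step 1: Evaluate f(x).
f(-5.1093) = 7*(-5.1093)^2 - 4*(-5.1093) - 3 = 200.1718
Step 2: Evaluate g(x).
g(-5.1093) = 5*-5.1093 - 7 = -32.5465
Step 3: Compute Lagrangian.
L = 200.1718 + 15*-32.5465 = -288.0257


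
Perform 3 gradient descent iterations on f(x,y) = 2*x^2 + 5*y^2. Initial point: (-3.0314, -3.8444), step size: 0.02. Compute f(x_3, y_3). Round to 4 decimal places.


Gradient descent on f(x,y) = 2*x^2 + 5*y^2.
Starting point: (-3.0314, -3.8444), alpha = 0.02
Step 1: grad_x = 2*2*-3.0314 = -12.1256, grad_y = 2*5*-3.8444 = -38.444
  x_1 = -3.0314 - 0.02*-12.1256 = -2.7889
  y_1 = -3.8444 - 0.02*-38.444 = -3.0755
Step 2: grad_x = 2*2*-2.7889 = -11.1556, grad_y = 2*5*-3.0755 = -30.7552
  x_2 = -2.7889 - 0.02*-11.1556 = -2.5658
  y_2 = -3.0755 - 0.02*-30.7552 = -2.4604
Step 3: grad_x = 2*2*-2.5658 = -10.2631, grad_y = 2*5*-2.4604 = -24.6042
  x_3 = -2.5658 - 0.02*-10.2631 = -2.3605
  y_3 = -2.4604 - 0.02*-24.6042 = -1.9683
f(-2.3605, -1.9683) = 2*(-2.3605)^2 + 5*(-1.9683)^2 = 30.5157


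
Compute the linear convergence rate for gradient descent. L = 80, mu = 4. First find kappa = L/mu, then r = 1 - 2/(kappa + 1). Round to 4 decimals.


Step 1: Compute the condition number.
kappa = L/mu = 80/4 = 20.0
Step 2: Compute the convergence rate.
r = 1 - 2/(kappa + 1) = 1 - 2*mu/(L + mu) = (L - mu)/(L + mu) = 76/84 = 0.9048


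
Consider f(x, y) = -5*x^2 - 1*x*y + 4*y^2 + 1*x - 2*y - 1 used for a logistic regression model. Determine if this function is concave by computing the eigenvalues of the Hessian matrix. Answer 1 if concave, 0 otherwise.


The Hessian of f(x,y) = -5*x^2 - 1*x*y + 4*y^2 + 1*x - 2*y - 1 is:
H = [[-10, -1], [-1, 8]]
Trace = -10 + 8 = -2
Determinant = -10*8 - (-1)^2 = -81
Discriminant = (-2)^2 - 4*-81 = 328.0
Eigenvalues: lambda_1 = -10.0554, lambda_2 = 8.0554
The function is not concave.

0


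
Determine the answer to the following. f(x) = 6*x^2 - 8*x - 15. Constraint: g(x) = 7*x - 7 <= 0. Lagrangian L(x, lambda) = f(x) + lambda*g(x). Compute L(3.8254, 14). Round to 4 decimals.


Step 1: Evaluate f(x).
f(3.8254) = 6*3.8254^2 - 8*3.8254 - 15 = 42.1989
Step 2: Evaluate g(x).
g(3.8254) = 7*3.8254 - 7 = 19.7778
Step 3: Compute Lagrangian.
L = 42.1989 + 14*19.7778 = 319.0881


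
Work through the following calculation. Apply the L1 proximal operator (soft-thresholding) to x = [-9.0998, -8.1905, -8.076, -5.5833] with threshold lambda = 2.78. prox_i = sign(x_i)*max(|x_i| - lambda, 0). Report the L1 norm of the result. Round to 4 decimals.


Soft-thresholding with lambda = 2.78:
prox(-9.0998) = sign(-9.0998)*max(|-9.0998| - 2.78, 0) = -6.3198
prox(-8.1905) = sign(-8.1905)*max(|-8.1905| - 2.78, 0) = -5.4105
prox(-8.076) = sign(-8.076)*max(|-8.076| - 2.78, 0) = -5.296
prox(-5.5833) = sign(-5.5833)*max(|-5.5833| - 2.78, 0) = -2.8033
prox(x) = [-6.3198, -5.4105, -5.296, -2.8033]
||prox(x)||_1 = 6.3198 + 5.4105 + 5.296 + 2.8033 = 19.8296


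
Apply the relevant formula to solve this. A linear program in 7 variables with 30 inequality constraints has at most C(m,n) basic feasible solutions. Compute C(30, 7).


Each vertex corresponds to some choice of n active constraints out of m, so the number of vertices is at most C(m, n) = m! / (n!(m-n)!).
m = 30, n = 7
Numerator: 30 * 29 * 28 * 27 * 26 * 25 * 24
Denominator: 7! = 5040
C(30, 7) = 2035800


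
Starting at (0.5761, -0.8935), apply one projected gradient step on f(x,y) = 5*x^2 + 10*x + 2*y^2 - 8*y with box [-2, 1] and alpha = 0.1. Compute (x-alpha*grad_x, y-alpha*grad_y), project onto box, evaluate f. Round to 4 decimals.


Step 1: Compute gradient at (0.5761, -0.8935).
grad_x = 2*5*0.5761 + 10 = 15.761
grad_y = 2*2*-0.8935 - 8 = -11.574
Step 2: Gradient step.
x_raw = 0.5761 - 0.1*15.761 = -1.0
y_raw = -0.8935 - 0.1*-11.574 = 0.2639
Step 3: Project onto [-2, 1].
x_proj = clip(-1.0) = -1.0
y_proj = clip(0.2639) = 0.2639
Step 4: Evaluate f.
f(-1.0, 0.2639) = -6.9719


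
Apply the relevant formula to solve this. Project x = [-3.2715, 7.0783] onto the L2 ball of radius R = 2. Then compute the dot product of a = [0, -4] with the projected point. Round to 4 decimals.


Step 1: Compute ||x|| (intermediates to 6 decimals).
||x|| = sqrt((-3.2715)^2 + 7.0783^2) = 7.797759
Step 2: Project.
Since ||x|| > R, scale = R/||x|| = 2/7.797759 = 0.256484, proj(x) = scale * x
proj(x) = [-0.839087, 1.815471]
Step 3: Dot product.
a^T * proj(x) = 0*(-0.839087) - 4*1.815471 = -7.2619


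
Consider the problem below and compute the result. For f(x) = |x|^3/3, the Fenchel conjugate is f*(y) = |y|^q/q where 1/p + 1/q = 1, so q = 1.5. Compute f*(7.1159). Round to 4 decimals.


The conjugate exponent q satisfies 1/p + 1/q = 1.
p = 3, so q = 3/(3 - 1) = 1.5
|y|^q = 7.1159^1.5 = 18.9821
f*(7.1159) = 18.9821 / 1.5 = 12.6547


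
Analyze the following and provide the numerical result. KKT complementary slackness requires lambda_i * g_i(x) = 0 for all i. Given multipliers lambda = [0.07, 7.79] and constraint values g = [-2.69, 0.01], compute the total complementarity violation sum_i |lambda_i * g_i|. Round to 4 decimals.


KKT complementary slackness check:
lambda_1 * g_1 = 0.07 * -2.69 = -0.1883
lambda_2 * g_2 = 7.79 * 0.01 = 0.0779
Total violation = 0.1883 + 0.0779 = 0.2662


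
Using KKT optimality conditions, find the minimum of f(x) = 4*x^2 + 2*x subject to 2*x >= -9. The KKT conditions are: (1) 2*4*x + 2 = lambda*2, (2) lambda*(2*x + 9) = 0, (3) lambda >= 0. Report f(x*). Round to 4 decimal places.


Step 1: Try lambda = 0 (constraint inactive).
Stationarity: 2*4*x + 2 = 0
x* = -2/(2*4) = -0.25
Check constraint: 2*-0.25 = -0.5 >= -9 -- satisfied.
Step 2: Compute optimal value.
f(x*) = 4*(-0.25)^2 + 2*(-0.25) = -0.25


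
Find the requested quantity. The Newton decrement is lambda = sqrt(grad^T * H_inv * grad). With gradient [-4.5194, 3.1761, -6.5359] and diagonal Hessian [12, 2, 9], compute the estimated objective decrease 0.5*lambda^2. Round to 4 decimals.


Step 1: H is diagonal, so H^(-1) * g = [-0.3766, 1.5881, -0.7262].
Step 2: g^T H^(-1) g = sum_i g_i^2 / H_ii
  = (-4.5194)^2/12 + (3.1761)^2/2 + (-6.5359)^2/9
  = 1.7021 + 5.0438 + 4.7464 = 11.4923
Step 3: Objective decrease = 0.5 * g^T H^(-1) g = 5.7462


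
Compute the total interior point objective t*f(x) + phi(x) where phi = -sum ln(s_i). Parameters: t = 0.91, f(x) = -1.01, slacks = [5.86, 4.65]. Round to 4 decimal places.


Step 1: Compute log-barrier.
ln values: [1.7681, 1.5369]
phi = -(1.7681 + 1.5369) = -3.305
Step 2: Compute augmented objective.
t*f(x) = 0.91*-1.01 = -0.9191
Total = -0.9191 - 3.305 = -4.2241


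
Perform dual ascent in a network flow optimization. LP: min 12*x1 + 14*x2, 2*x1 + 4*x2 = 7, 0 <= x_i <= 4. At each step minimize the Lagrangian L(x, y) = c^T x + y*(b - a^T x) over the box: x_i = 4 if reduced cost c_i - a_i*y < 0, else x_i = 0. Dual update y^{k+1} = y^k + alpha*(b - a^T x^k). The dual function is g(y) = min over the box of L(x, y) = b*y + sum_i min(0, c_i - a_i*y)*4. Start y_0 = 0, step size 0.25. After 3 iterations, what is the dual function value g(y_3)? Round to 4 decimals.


Dual ascent for LP: min 12*x1 + 14*x2, 2*x1 + 4*x2 = 7, 0 <= x_i <= 4
Step 1: y^k = 0.0, reduced costs: (12.0, 14.0)
  x^k = (0.0, 0.0), subgradient = b - a^T x = 7.0
  y^{k+1} = 0.0 + 0.25*7.0 = 1.75
Step 2: y^k = 1.75, reduced costs: (8.5, 7.0)
  x^k = (0.0, 0.0), subgradient = b - a^T x = 7.0
  y^{k+1} = 1.75 + 0.25*7.0 = 3.5
Step 3: y^k = 3.5, reduced costs: (5.0, 0.0)
  x^k = (0.0, 0.0), subgradient = b - a^T x = 7.0
  y^{k+1} = 3.5 + 0.25*7.0 = 5.25
Dual objective at y_3 = 5.25: reduced costs (1.5, -7.0), box minimizer x = (0.0, 4.0)
g(y_3) = b*y + (c1 - a1*y)*x1 + (c2 - a2*y)*x2 = 7*5.25 + 1.5*0.0 + (-7.0)*4.0 = 36.75 + 0.0 - 28.0 = 8.75


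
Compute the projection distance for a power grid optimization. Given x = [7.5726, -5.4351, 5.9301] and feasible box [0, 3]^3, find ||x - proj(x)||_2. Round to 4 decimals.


Project each component onto [0, 3].
clip(7.5726) = 3.0, clip(-5.4351) = 0.0, clip(5.9301) = 3.0
Projection = [3.0, 0.0, 3.0]
Squared diffs: [20.9087, 29.5403, 8.5855]
Distance = sqrt(59.0345) = 7.6834


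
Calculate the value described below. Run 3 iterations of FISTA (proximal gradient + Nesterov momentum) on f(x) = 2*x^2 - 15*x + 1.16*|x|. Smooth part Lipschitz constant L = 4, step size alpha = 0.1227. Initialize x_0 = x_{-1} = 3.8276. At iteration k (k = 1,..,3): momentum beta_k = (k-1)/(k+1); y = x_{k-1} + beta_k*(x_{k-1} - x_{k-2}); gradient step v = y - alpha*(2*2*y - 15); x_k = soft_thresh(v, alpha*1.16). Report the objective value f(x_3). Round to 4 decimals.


FISTA on f(x) = 2*x^2 - 15*x + 1.16*|x|
L = 4, alpha = 0.1227
Iteration 1: beta = 0.0, y = 3.8276 + 0.0*(3.8276 - 3.8276) = 3.8276
  grad(y) = 0.3104, v = y - alpha*grad = 3.7895
  prox(v) = soft_thresh(3.7895, 0.1423) = 3.6472
Iteration 2: beta = 0.3333, y = 3.6472 + 0.3333*(3.6472 - 3.8276) = 3.587
  grad(y) = -0.6518, v = y - alpha*grad = 3.667
  prox(v) = soft_thresh(3.667, 0.1423) = 3.5247
Iteration 3: beta = 0.5, y = 3.5247 + 0.5*(3.5247 - 3.6472) = 3.4634
  grad(y) = -1.1462, v = y - alpha*grad = 3.6041
  prox(v) = soft_thresh(3.6041, 0.1423) = 3.4618
f(x_3) = 2*3.4618^2 - 15*3.4618 + 1.16*|3.4618| = -23.9432


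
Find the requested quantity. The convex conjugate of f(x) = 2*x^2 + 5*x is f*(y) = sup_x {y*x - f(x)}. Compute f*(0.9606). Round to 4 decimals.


f*(y) = sup_x {y*x - a*x^2 - b*x} = sup_x {(y-b)*x - a*x^2}
FOC: (y - b) - 2a*x = 0 => x* = (y - b)/(2a)
x* = (0.9606 - 5)/(2*2) = -1.0099
f*(0.9606) = (y-b)^2/(4a) = (0.9606 - 5)^2/(4*2)
= 16.3168/8 = 2.0396


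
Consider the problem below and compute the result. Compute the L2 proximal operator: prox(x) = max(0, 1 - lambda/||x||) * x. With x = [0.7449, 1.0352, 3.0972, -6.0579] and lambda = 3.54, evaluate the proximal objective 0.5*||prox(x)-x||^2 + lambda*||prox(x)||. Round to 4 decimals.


Step 1: Compute ||x||.
||x|| = 6.9222
Step 2: Compute scaling factor.
scale = max(0, 1 - 3.54/6.9222) = 0.4886
Step 3: prox(x) = [0.364, 0.5058, 1.5133, -2.9599]
||prox(x)|| = 3.3822
Step 4: Proximal objective.
0.5*||prox-x||^2 = 6.2658
lambda*||prox|| = 11.973
Total = 18.2389


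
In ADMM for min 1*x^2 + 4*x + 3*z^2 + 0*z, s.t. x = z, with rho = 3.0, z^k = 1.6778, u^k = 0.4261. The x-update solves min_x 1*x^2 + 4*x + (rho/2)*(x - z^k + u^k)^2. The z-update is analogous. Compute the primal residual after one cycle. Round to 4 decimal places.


ADMM iteration with rho = 3.0, z^k = 1.6778, u^k = 0.4261
Step 1: x-update.
Minimize 1*x^2 + 4*x + (3.0/2)*(x - 1.6778 + 0.4261)^2
FOC: (2*1 + 3.0)*x = -4 + 3.0*(1.6778 - 0.4261)
x^{k+1} = -0.049
Step 2: z-update.
Minimize 3*z^2 + 0*z + (3.0/2)*(-0.049 - z + 0.4261)^2
FOC: (2*3 + 3.0)*z = 0 + 3.0*(-0.049 + 0.4261)
z^{k+1} = 0.1257
Step 3: u-update.
u^{k+1} = 0.4261 - 0.049 - 0.1257 = 0.2514
Step 4: Primal residual = |-0.049 - 0.1257| = 0.1747
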